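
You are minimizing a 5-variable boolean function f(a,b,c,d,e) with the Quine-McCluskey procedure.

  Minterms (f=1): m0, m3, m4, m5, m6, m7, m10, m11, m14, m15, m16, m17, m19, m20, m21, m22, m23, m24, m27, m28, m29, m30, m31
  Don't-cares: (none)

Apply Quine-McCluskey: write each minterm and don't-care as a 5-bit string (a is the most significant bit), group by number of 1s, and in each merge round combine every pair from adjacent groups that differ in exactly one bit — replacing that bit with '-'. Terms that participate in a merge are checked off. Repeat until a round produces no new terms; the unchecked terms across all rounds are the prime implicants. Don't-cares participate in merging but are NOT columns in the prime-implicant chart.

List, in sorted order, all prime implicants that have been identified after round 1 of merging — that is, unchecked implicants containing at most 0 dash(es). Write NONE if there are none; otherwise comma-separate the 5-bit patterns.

[col 0] 00000*, 00011*, 00100*, 00101*, 00110*, 00111*, 01010*, 01011*, 01110*, 01111*, 10000*, 10001*, 10011*, 10100*, 10101*, 10110*, 10111*, 11000*, 11011*, 11100*, 11101*, 11110*, 11111*
[col 1] -0000*, -0011*, -0100*, -0101*, -0110*, -0111*, -1011*, -1110*, -1111*, 0-011*, 0-110*, 0-111*, 00-00*, 00-11*, 001-0*, 001-1*, 0010-*, 0011-*, 01-10*, 01-11*, 0101-*, 0111-*, 1-000*, 1-011*, 1-100*, 1-101*, 1-110*, 1-111*, 10-00*, 10-01*, 10-11*, 100-1*, 1000-*, 101-0*, 101-1*, 1010-*, 1011-*, 11-00*, 11-11*, 111-0*, 111-1*, 1110-*, 1111-*
[col 2] --011*, --110*, --111*, -0-00, -0-11*, -01-0*, -01-1*, -010-*, -011-*, -1-11*, -111-*, 0--11*, 0-11-*, 001--*, 01-1-, 1--00, 1--11*, 1-1-0*, 1-1-1*, 1-10-*, 1-11-*, 10--1, 10-0-, 101--*, 111--*
[col 3] ---11, --11-, -01--, 1-1--
Prime implicants: ---11, --11-, -0-00, -01--, 01-1-, 1--00, 1-1--, 10--1, 10-0-

NONE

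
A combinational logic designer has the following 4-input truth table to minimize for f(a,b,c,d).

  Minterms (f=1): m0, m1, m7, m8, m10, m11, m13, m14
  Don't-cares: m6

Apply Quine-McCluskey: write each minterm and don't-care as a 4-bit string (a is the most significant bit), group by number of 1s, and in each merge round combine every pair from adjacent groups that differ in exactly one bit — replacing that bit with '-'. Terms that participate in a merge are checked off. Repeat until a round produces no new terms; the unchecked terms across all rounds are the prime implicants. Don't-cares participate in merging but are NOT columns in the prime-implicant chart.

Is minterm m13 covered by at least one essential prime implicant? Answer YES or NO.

YES

Round 0: 0000✓ 0001✓ 0110✓ 0111✓ 1000✓ 1010✓ 1011✓ 1101 1110✓
Round 1: -000 -110 000- 011- 1-10 10-0 101-
PIs = {-000, -110, 000-, 011-, 1-10, 10-0, 101-, 1101}
Coverage chart:
  m0: -000,000-
  m1: 000- ←essential
  m7: 011- ←essential
  m8: -000,10-0
  m10: 1-10,10-0,101-
  m11: 101- ←essential
  m13: 1101 ←essential
  m14: -110,1-10
Essential: 000-, 011-, 101-, 1101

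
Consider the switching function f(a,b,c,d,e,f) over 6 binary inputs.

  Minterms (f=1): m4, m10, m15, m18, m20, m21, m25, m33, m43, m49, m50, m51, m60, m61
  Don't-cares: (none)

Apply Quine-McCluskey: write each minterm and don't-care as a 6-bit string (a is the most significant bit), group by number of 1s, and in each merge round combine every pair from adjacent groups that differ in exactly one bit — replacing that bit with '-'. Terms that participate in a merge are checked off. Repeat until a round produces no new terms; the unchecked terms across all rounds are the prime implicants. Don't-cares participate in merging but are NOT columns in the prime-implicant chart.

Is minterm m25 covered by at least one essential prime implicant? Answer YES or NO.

YES

Round 0: 000100✓ 001010 001111 010010✓ 010100✓ 010101✓ 011001 100001✓ 101011 110001✓ 110010✓ 110011✓ 111100✓ 111101✓
Round 1: -10010 0-0100 01010- 1-0001 1100-1 11001- 11110-
PIs = {-10010, 0-0100, 001010, 001111, 01010-, 011001, 1-0001, 101011, 1100-1, 11001-, 11110-}
Coverage chart:
  m4: 0-0100 ←essential
  m10: 001010 ←essential
  m15: 001111 ←essential
  m18: -10010 ←essential
  m20: 0-0100,01010-
  m21: 01010- ←essential
  m25: 011001 ←essential
  m33: 1-0001 ←essential
  m43: 101011 ←essential
  m49: 1-0001,1100-1
  m50: -10010,11001-
  m51: 1100-1,11001-
  m60: 11110- ←essential
  m61: 11110- ←essential
Essential: -10010, 0-0100, 001010, 001111, 01010-, 011001, 1-0001, 101011, 11110-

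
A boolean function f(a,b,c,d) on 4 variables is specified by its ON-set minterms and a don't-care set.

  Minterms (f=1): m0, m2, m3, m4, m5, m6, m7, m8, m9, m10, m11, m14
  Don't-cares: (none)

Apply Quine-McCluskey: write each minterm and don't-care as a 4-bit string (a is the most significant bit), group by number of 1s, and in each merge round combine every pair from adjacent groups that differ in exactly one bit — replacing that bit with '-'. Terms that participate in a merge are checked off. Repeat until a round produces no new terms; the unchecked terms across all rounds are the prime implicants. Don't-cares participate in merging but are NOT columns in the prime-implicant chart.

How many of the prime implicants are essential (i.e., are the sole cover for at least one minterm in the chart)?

Round 0: 0000✓ 0010✓ 0011✓ 0100✓ 0101✓ 0110✓ 0111✓ 1000✓ 1001✓ 1010✓ 1011✓ 1110✓
Round 1: -000✓ -010✓ -011✓ -110✓ 0-00✓ 0-10✓ 0-11✓ 00-0✓ 001-✓ 01-0✓ 01-1✓ 010-✓ 011-✓ 1-10✓ 10-0✓ 10-1✓ 100-✓ 101-✓
Round 2: --10 -0-0 -01- 0--0 0-1- 01-- 10--
PIs = {--10, -0-0, -01-, 0--0, 0-1-, 01--, 10--}
Coverage chart:
  m0: -0-0,0--0
  m2: --10,-0-0,-01-,0--0,0-1-
  m3: -01-,0-1-
  m4: 0--0,01--
  m5: 01-- ←essential
  m6: --10,0--0,0-1-,01--
  m7: 0-1-,01--
  m8: -0-0,10--
  m9: 10-- ←essential
  m10: --10,-0-0,-01-,10--
  m11: -01-,10--
  m14: --10 ←essential
Essential: --10, 01--, 10--

3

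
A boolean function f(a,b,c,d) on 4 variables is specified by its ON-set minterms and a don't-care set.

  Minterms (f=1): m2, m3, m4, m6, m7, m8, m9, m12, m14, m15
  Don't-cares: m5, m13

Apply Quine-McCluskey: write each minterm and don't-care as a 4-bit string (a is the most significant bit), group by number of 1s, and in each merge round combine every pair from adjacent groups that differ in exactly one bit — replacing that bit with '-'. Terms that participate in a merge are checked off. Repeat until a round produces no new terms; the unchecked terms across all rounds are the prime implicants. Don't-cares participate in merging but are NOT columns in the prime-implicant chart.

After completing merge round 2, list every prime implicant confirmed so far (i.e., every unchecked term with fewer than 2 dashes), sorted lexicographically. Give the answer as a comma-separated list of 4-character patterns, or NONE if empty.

[col 0] 0010*, 0011*, 0100*, 0101*, 0110*, 0111*, 1000*, 1001*, 1100*, 1101*, 1110*, 1111*
[col 1] -100*, -101*, -110*, -111*, 0-10*, 0-11*, 001-*, 01-0*, 01-1*, 010-*, 011-*, 1-00*, 1-01*, 100-*, 11-0*, 11-1*, 110-*, 111-*
[col 2] -1-0*, -1-1*, -10-*, -11-*, 0-1-, 01--*, 1-0-, 11--*
[col 3] -1--
Prime implicants: -1--, 0-1-, 1-0-

NONE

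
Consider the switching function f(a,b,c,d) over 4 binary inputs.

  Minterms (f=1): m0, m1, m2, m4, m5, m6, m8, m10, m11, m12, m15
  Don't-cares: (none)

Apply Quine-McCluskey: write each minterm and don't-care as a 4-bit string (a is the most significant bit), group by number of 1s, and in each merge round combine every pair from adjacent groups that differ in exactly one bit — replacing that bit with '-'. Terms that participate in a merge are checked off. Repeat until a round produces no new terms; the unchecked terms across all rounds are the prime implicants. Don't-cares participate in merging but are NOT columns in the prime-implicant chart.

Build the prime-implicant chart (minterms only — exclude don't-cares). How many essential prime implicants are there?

4

[col 0] 0000*, 0001*, 0010*, 0100*, 0101*, 0110*, 1000*, 1010*, 1011*, 1100*, 1111*
[col 1] -000*, -010*, -100*, 0-00*, 0-01*, 0-10*, 00-0*, 000-*, 01-0*, 010-*, 1-00*, 1-11, 10-0*, 101-
[col 2] --00, -0-0, 0--0, 0-0-
Prime implicants: --00, -0-0, 0--0, 0-0-, 1-11, 101-
PI chart (minterm → PIs covering it):
  0 | --00,-0-0,0--0,0-0-
  1 | 0-0-  (sole → essential)
  2 | -0-0,0--0
  4 | --00,0--0,0-0-
  5 | 0-0-  (sole → essential)
  6 | 0--0  (sole → essential)
  8 | --00,-0-0
  10 | -0-0,101-
  11 | 1-11,101-
  12 | --00  (sole → essential)
  15 | 1-11  (sole → essential)
Essential prime implicants: --00, 0--0, 0-0-, 1-11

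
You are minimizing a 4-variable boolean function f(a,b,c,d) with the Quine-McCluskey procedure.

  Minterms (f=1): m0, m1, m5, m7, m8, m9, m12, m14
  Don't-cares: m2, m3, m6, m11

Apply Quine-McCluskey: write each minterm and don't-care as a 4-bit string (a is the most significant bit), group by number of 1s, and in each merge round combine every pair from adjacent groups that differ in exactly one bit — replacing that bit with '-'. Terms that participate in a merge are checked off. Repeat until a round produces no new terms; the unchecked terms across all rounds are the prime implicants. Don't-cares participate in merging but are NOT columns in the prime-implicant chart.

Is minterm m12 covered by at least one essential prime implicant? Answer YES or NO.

[col 0] 0000*, 0001*, 0010*, 0011*, 0101*, 0110*, 0111*, 1000*, 1001*, 1011*, 1100*, 1110*
[col 1] -000*, -001*, -011*, -110, 0-01*, 0-10*, 0-11*, 00-0*, 00-1*, 000-*, 001-*, 01-1*, 011-*, 1-00, 10-1*, 100-*, 11-0
[col 2] -0-1, -00-, 0--1, 0-1-, 00--
Prime implicants: -0-1, -00-, -110, 0--1, 0-1-, 00--, 1-00, 11-0
PI chart (minterm → PIs covering it):
  0 | -00-,00--
  1 | -0-1,-00-,0--1,00--
  5 | 0--1  (sole → essential)
  7 | 0--1,0-1-
  8 | -00-,1-00
  9 | -0-1,-00-
  12 | 1-00,11-0
  14 | -110,11-0
Essential prime implicants: 0--1

NO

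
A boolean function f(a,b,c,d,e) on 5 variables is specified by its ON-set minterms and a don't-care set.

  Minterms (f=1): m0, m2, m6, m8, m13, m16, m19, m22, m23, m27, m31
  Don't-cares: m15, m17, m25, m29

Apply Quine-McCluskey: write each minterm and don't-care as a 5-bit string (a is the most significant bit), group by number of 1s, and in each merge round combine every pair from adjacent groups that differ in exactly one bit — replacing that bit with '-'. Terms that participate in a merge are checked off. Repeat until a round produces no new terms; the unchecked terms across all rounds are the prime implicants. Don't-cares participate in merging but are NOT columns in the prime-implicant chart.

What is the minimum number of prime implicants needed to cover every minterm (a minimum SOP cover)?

size-2^0 implicants → 00000(✓)  00010(✓)  00110(✓)  01000(✓)  01101(✓)  01111(✓)  10000(✓)  10001(✓)  10011(✓)  10110(✓)  10111(✓)  11001(✓)  11011(✓)  11101(✓)  11111(✓)
size-2^1 implicants → -0000  -0110  -1101(✓)  -1111(✓)  0-000  00-10  000-0  011-1(✓)  1-001(✓)  1-011(✓)  1-111(✓)  10-11(✓)  100-1(✓)  1000-  1011-  11-01(✓)  11-11(✓)  110-1(✓)  111-1(✓)
size-2^2 implicants → -11-1  1--11  1-0-1  11--1
Unchecked terms (primes): -0000, -0110, -11-1, 0-000, 00-10, 000-0, 1--11, 1-0-1, 1000-, 1011-, 11--1
Minterm coverage:
  m0 ⊆ -0000,0-000,000-0
  m2 ⊆ 00-10,000-0
  m6 ⊆ -0110,00-10
  m8 ⊆ 0-000 [E]
  m13 ⊆ -11-1 [E]
  m16 ⊆ -0000,1000-
  m19 ⊆ 1--11,1-0-1
  m22 ⊆ -0110,1011-
  m23 ⊆ 1--11,1011-
  m27 ⊆ 1--11,1-0-1,11--1
  m31 ⊆ -11-1,1--11,11--1
E = {-11-1, 0-000}
Petrick residual → -0000, -0110, 00-10, 1--11
Cover = b'c'd'e' + b'cde' + bce + a'c'd'e' + a'b'de' + ade  |cover|=6

6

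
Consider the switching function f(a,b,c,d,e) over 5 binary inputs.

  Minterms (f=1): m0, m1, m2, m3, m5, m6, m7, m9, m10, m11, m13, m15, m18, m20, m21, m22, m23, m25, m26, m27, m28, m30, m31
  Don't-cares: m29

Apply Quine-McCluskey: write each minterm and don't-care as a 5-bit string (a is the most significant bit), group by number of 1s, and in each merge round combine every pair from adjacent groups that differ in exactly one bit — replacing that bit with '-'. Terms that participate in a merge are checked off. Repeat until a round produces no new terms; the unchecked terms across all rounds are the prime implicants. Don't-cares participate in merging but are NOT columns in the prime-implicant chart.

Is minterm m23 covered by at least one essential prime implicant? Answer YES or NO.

[col 0] 00000*, 00001*, 00010*, 00011*, 00101*, 00110*, 00111*, 01001*, 01010*, 01011*, 01101*, 01111*, 10010*, 10100*, 10101*, 10110*, 10111*, 11001*, 11010*, 11011*, 11100*, 11101*, 11110*, 11111*
[col 1] -0010*, -0101*, -0110*, -0111*, -1001*, -1010*, -1011*, -1101*, -1111*, 0-001*, 0-010*, 0-011*, 0-101*, 0-111*, 00-01*, 00-10*, 00-11*, 000-0*, 000-1*, 0000-*, 0001-*, 001-1*, 0011-*, 01-01*, 01-11*, 010-1*, 0101-*, 011-1*, 1-010*, 1-100*, 1-101*, 1-110*, 1-111*, 10-10*, 101-0*, 101-1*, 1010-*, 1011-*, 11-01*, 11-10*, 11-11*, 110-1*, 1101-*, 111-0*, 111-1*, 1110-*, 1111-*
[col 2] --010, --101*, --111*, -0-10, -01-1*, -011-, -1-01*, -1-11*, -10-1*, -101-, -11-1*, 0--01*, 0--11*, 0-0-1*, 0-01-, 0-1-1*, 00--1*, 00-1-, 000--, 01--1*, 1--10, 1-1-0*, 1-1-1*, 1-10-*, 1-11-*, 101--*, 11--1*, 11-1-, 111--*
[col 3] --1-1, -1--1, 0---1, 1-1--
Prime implicants: --010, --1-1, -0-10, -011-, -1--1, -101-, 0---1, 0-01-, 00-1-, 000--, 1--10, 1-1--, 11-1-
PI chart (minterm → PIs covering it):
  0 | 000--  (sole → essential)
  1 | 0---1,000--
  2 | --010,-0-10,0-01-,00-1-,000--
  3 | 0---1,0-01-,00-1-,000--
  5 | --1-1,0---1
  6 | -0-10,-011-,00-1-
  7 | --1-1,-011-,0---1,00-1-
  9 | -1--1,0---1
  10 | --010,-101-,0-01-
  11 | -1--1,-101-,0---1,0-01-
  13 | --1-1,-1--1,0---1
  15 | --1-1,-1--1,0---1
  18 | --010,-0-10,1--10
  20 | 1-1--  (sole → essential)
  21 | --1-1,1-1--
  22 | -0-10,-011-,1--10,1-1--
  23 | --1-1,-011-,1-1--
  25 | -1--1  (sole → essential)
  26 | --010,-101-,1--10,11-1-
  27 | -1--1,-101-,11-1-
  28 | 1-1--  (sole → essential)
  30 | 1--10,1-1--,11-1-
  31 | --1-1,-1--1,1-1--,11-1-
Essential prime implicants: -1--1, 000--, 1-1--

YES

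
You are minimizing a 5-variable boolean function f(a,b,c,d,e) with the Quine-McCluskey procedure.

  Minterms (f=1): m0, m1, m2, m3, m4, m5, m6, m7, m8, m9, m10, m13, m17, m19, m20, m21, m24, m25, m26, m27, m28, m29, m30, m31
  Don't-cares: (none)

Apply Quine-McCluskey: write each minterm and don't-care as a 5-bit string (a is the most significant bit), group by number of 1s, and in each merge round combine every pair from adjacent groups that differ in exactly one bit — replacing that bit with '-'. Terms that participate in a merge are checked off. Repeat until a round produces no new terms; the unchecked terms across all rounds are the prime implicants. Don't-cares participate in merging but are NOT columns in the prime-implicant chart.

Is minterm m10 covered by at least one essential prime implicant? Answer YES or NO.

size-2^0 implicants → 00000(✓)  00001(✓)  00010(✓)  00011(✓)  00100(✓)  00101(✓)  00110(✓)  00111(✓)  01000(✓)  01001(✓)  01010(✓)  01101(✓)  10001(✓)  10011(✓)  10100(✓)  10101(✓)  11000(✓)  11001(✓)  11010(✓)  11011(✓)  11100(✓)  11101(✓)  11110(✓)  11111(✓)
size-2^1 implicants → -0001(✓)  -0011(✓)  -0100(✓)  -0101(✓)  -1000(✓)  -1001(✓)  -1010(✓)  -1101(✓)  0-000(✓)  0-001(✓)  0-010(✓)  0-101(✓)  00-00(✓)  00-01(✓)  00-10(✓)  00-11(✓)  000-0(✓)  000-1(✓)  0000-(✓)  0001-(✓)  001-0(✓)  001-1(✓)  0010-(✓)  0011-(✓)  01-01(✓)  010-0(✓)  0100-(✓)  1-001(✓)  1-011(✓)  1-100(✓)  1-101(✓)  10-01(✓)  100-1(✓)  1010-(✓)  11-00(✓)  11-01(✓)  11-10(✓)  11-11(✓)  110-0(✓)  110-1(✓)  1100-(✓)  1101-(✓)  111-0(✓)  111-1(✓)  1110-(✓)  1111-(✓)
size-2^2 implicants → --001(✓)  --101(✓)  -0-01(✓)  -00-1  -010-  -1-01(✓)  -10-0  -100-  0--01(✓)  0-0-0  0-00-  00--0(✓)  00--1(✓)  00-0-(✓)  00-1-(✓)  000--(✓)  001--(✓)  1--01(✓)  1-0-1  1-10-  11--0(✓)  11--1(✓)  11-0-(✓)  11-1-(✓)  110--(✓)  111--(✓)
size-2^3 implicants → ---01  00---  11---
Unchecked terms (primes): ---01, -00-1, -010-, -10-0, -100-, 0-0-0, 0-00-, 00---, 1-0-1, 1-10-, 11---
Minterm coverage:
  m0 ⊆ 0-0-0,0-00-,00---
  m1 ⊆ ---01,-00-1,0-00-,00---
  m2 ⊆ 0-0-0,00---
  m3 ⊆ -00-1,00---
  m4 ⊆ -010-,00---
  m5 ⊆ ---01,-010-,00---
  m6 ⊆ 00--- [E]
  m7 ⊆ 00--- [E]
  m8 ⊆ -10-0,-100-,0-0-0,0-00-
  m9 ⊆ ---01,-100-,0-00-
  m10 ⊆ -10-0,0-0-0
  m13 ⊆ ---01 [E]
  m17 ⊆ ---01,-00-1,1-0-1
  m19 ⊆ -00-1,1-0-1
  m20 ⊆ -010-,1-10-
  m21 ⊆ ---01,-010-,1-10-
  m24 ⊆ -10-0,-100-,11---
  m25 ⊆ ---01,-100-,1-0-1,11---
  m26 ⊆ -10-0,11---
  m27 ⊆ 1-0-1,11---
  m28 ⊆ 1-10-,11---
  m29 ⊆ ---01,1-10-,11---
  m30 ⊆ 11--- [E]
  m31 ⊆ 11--- [E]
E = {---01, 00---, 11---}

NO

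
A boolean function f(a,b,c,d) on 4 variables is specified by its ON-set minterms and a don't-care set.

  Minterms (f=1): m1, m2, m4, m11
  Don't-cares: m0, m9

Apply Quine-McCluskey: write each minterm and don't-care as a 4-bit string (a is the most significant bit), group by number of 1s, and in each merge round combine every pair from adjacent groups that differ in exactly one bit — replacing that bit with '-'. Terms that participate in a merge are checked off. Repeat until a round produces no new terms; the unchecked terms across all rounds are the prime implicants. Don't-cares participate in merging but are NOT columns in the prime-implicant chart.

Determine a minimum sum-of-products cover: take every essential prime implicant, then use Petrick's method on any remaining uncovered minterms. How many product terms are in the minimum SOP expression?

4

[col 0] 0000*, 0001*, 0010*, 0100*, 1001*, 1011*
[col 1] -001, 0-00, 00-0, 000-, 10-1
Prime implicants: -001, 0-00, 00-0, 000-, 10-1
PI chart (minterm → PIs covering it):
  1 | -001,000-
  2 | 00-0  (sole → essential)
  4 | 0-00  (sole → essential)
  11 | 10-1  (sole → essential)
Essential prime implicants: 0-00, 00-0, 10-1
Petrick residual → -001
Minimum SOP uses 4 PIs: b'c'd + a'c'd' + a'b'd' + ab'd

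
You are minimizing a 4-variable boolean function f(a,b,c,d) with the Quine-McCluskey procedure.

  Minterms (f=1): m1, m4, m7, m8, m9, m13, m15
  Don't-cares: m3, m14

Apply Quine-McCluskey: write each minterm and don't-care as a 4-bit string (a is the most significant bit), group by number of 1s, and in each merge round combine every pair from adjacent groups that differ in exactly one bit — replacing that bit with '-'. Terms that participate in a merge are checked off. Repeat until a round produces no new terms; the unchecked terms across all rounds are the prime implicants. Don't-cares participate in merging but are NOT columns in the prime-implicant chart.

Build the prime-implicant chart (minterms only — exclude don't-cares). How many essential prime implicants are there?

2

size-2^0 implicants → 0001(✓)  0011(✓)  0100  0111(✓)  1000(✓)  1001(✓)  1101(✓)  1110(✓)  1111(✓)
size-2^1 implicants → -001  -111  0-11  00-1  1-01  100-  11-1  111-
Unchecked terms (primes): -001, -111, 0-11, 00-1, 0100, 1-01, 100-, 11-1, 111-
Minterm coverage:
  m1 ⊆ -001,00-1
  m4 ⊆ 0100 [E]
  m7 ⊆ -111,0-11
  m8 ⊆ 100- [E]
  m9 ⊆ -001,1-01,100-
  m13 ⊆ 1-01,11-1
  m15 ⊆ -111,11-1,111-
E = {0100, 100-}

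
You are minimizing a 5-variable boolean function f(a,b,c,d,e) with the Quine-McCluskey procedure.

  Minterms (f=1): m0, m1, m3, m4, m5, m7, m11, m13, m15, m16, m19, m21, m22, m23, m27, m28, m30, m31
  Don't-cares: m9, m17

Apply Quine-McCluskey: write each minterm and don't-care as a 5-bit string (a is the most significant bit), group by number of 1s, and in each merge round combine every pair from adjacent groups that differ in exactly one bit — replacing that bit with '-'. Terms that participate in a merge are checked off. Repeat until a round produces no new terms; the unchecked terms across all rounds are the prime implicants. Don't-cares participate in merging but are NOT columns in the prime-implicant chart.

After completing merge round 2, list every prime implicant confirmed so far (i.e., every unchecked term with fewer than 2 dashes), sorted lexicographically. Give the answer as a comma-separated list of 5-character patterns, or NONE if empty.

size-2^0 implicants → 00000(✓)  00001(✓)  00011(✓)  00100(✓)  00101(✓)  00111(✓)  01001(✓)  01011(✓)  01101(✓)  01111(✓)  10000(✓)  10001(✓)  10011(✓)  10101(✓)  10110(✓)  10111(✓)  11011(✓)  11100(✓)  11110(✓)  11111(✓)
size-2^1 implicants → -0000(✓)  -0001(✓)  -0011(✓)  -0101(✓)  -0111(✓)  -1011(✓)  -1111(✓)  0-001(✓)  0-011(✓)  0-101(✓)  0-111(✓)  00-00(✓)  00-01(✓)  00-11(✓)  000-1(✓)  0000-(✓)  001-1(✓)  0010-(✓)  01-01(✓)  01-11(✓)  010-1(✓)  011-1(✓)  1-011(✓)  1-110(✓)  1-111(✓)  10-01(✓)  10-11(✓)  100-1(✓)  1000-(✓)  101-1(✓)  1011-(✓)  11-11(✓)  111-0  1111-(✓)
size-2^2 implicants → --011(✓)  --111(✓)  -0-01(✓)  -0-11(✓)  -00-1(✓)  -000-  -01-1(✓)  -1-11(✓)  0--01(✓)  0--11(✓)  0-0-1(✓)  0-1-1(✓)  00--1(✓)  00-0-  01--1(✓)  1--11(✓)  1-11-  10--1(✓)
size-2^3 implicants → ---11  -0--1  0---1
Unchecked terms (primes): ---11, -0--1, -000-, 0---1, 00-0-, 1-11-, 111-0

111-0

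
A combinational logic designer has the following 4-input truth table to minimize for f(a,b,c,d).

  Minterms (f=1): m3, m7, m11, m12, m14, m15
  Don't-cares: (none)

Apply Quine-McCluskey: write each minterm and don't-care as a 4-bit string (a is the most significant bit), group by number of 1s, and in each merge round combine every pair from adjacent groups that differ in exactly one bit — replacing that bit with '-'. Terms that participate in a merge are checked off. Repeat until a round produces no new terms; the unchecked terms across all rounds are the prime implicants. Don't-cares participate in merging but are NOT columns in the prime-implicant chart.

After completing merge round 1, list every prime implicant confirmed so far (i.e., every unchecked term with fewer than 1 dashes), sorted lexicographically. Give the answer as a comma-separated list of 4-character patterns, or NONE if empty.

[col 0] 0011*, 0111*, 1011*, 1100*, 1110*, 1111*
[col 1] -011*, -111*, 0-11*, 1-11*, 11-0, 111-
[col 2] --11
Prime implicants: --11, 11-0, 111-

NONE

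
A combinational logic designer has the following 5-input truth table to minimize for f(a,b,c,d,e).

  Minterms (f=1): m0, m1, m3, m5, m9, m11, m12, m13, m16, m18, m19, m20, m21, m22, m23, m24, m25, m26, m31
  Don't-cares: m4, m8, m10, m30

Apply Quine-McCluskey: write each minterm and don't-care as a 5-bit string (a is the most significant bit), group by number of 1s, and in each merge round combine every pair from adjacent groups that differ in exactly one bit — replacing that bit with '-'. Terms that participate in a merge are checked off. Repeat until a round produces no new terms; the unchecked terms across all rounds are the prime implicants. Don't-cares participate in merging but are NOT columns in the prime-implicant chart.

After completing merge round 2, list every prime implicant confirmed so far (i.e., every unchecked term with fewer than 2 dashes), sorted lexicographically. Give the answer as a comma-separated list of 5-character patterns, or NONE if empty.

size-2^0 implicants → 00000(✓)  00001(✓)  00011(✓)  00100(✓)  00101(✓)  01000(✓)  01001(✓)  01010(✓)  01011(✓)  01100(✓)  01101(✓)  10000(✓)  10010(✓)  10011(✓)  10100(✓)  10101(✓)  10110(✓)  10111(✓)  11000(✓)  11001(✓)  11010(✓)  11110(✓)  11111(✓)
size-2^1 implicants → -0000(✓)  -0011  -0100(✓)  -0101(✓)  -1000(✓)  -1001(✓)  -1010(✓)  0-000(✓)  0-001(✓)  0-011(✓)  0-100(✓)  0-101(✓)  00-00(✓)  00-01(✓)  000-1(✓)  0000-(✓)  0010-(✓)  01-00(✓)  01-01(✓)  010-0(✓)  010-1(✓)  0100-(✓)  0101-(✓)  0110-(✓)  1-000(✓)  1-010(✓)  1-110(✓)  1-111(✓)  10-00(✓)  10-10(✓)  10-11(✓)  100-0(✓)  1001-(✓)  101-0(✓)  101-1(✓)  1010-(✓)  1011-(✓)  11-10(✓)  110-0(✓)  1100-(✓)  1111-(✓)
size-2^2 implicants → --000  -0-00  -010-  -10-0  -100-  0--00(✓)  0--01(✓)  0-0-1  0-00-(✓)  0-10-(✓)  00-0-(✓)  01-0-(✓)  010--  1--10  1-0-0  1-11-  10--0  10-1-  101--
size-2^3 implicants → 0--0-
Unchecked terms (primes): --000, -0-00, -0011, -010-, -10-0, -100-, 0--0-, 0-0-1, 010--, 1--10, 1-0-0, 1-11-, 10--0, 10-1-, 101--

-0011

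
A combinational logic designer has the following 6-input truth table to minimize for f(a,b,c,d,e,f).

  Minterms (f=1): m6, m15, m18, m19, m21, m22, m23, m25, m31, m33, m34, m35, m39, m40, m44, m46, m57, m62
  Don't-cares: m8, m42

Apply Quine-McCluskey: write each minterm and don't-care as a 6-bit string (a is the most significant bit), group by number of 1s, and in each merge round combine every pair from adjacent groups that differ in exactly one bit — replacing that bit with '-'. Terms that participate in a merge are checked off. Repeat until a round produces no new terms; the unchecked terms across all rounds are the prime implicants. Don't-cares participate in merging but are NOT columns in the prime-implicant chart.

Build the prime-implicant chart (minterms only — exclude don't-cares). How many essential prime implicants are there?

9

[col 0] 000110*, 001000*, 001111*, 010010*, 010011*, 010101*, 010110*, 010111*, 011001*, 011111*, 100001*, 100010*, 100011*, 100111*, 101000*, 101010*, 101100*, 101110*, 111001*, 111110*
[col 1] -01000, -11001, 0-0110, 0-1111, 01-111, 010-10*, 010-11*, 01001-*, 0101-1, 01011-*, 1-1110, 10-010, 100-11, 1000-1, 10001-, 101-00*, 101-10*, 1010-0*, 1011-0*
[col 2] 010-1-, 101--0
Prime implicants: -01000, -11001, 0-0110, 0-1111, 01-111, 010-1-, 0101-1, 1-1110, 10-010, 100-11, 1000-1, 10001-, 101--0
PI chart (minterm → PIs covering it):
  6 | 0-0110  (sole → essential)
  15 | 0-1111  (sole → essential)
  18 | 010-1-  (sole → essential)
  19 | 010-1-  (sole → essential)
  21 | 0101-1  (sole → essential)
  22 | 0-0110,010-1-
  23 | 01-111,010-1-,0101-1
  25 | -11001  (sole → essential)
  31 | 0-1111,01-111
  33 | 1000-1  (sole → essential)
  34 | 10-010,10001-
  35 | 100-11,1000-1,10001-
  39 | 100-11  (sole → essential)
  40 | -01000,101--0
  44 | 101--0  (sole → essential)
  46 | 1-1110,101--0
  57 | -11001  (sole → essential)
  62 | 1-1110  (sole → essential)
Essential prime implicants: -11001, 0-0110, 0-1111, 010-1-, 0101-1, 1-1110, 100-11, 1000-1, 101--0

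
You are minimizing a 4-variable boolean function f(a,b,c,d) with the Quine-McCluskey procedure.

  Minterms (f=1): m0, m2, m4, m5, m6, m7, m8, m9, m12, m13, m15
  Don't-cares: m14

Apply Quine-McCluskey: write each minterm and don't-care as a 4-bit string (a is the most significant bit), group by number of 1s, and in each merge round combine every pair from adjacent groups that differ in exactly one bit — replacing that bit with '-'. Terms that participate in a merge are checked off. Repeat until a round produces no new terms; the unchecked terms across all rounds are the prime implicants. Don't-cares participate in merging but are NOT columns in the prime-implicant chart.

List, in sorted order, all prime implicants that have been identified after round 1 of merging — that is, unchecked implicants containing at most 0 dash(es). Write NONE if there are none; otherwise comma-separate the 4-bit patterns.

Round 0: 0000✓ 0010✓ 0100✓ 0101✓ 0110✓ 0111✓ 1000✓ 1001✓ 1100✓ 1101✓ 1110✓ 1111✓
Round 1: -000✓ -100✓ -101✓ -110✓ -111✓ 0-00✓ 0-10✓ 00-0✓ 01-0✓ 01-1✓ 010-✓ 011-✓ 1-00✓ 1-01✓ 100-✓ 11-0✓ 11-1✓ 110-✓ 111-✓
Round 2: --00 -1-0✓ -1-1✓ -10-✓ -11-✓ 0--0 01--✓ 1-0- 11--✓
Round 3: -1--
PIs = {--00, -1--, 0--0, 1-0-}

NONE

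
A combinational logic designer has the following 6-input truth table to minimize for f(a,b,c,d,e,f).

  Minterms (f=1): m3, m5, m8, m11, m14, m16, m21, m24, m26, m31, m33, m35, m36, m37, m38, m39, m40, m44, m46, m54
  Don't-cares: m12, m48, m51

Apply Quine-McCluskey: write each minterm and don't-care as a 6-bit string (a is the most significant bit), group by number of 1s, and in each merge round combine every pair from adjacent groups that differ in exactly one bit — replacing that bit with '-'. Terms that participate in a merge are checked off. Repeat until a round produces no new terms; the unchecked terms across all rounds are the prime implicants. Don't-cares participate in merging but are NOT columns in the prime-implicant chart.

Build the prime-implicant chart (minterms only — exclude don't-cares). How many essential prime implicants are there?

[col 0] 000011*, 000101*, 001000*, 001011*, 001100*, 001110*, 010000*, 010101*, 011000*, 011010*, 011111, 100001*, 100011*, 100100*, 100101*, 100110*, 100111*, 101000*, 101100*, 101110*, 110000*, 110011*, 110110*
[col 1] -00011, -00101, -01000*, -01100*, -01110*, -10000, 0-0101, 0-1000, 00-011, 001-00*, 0011-0*, 01-000, 0110-0, 1-0011, 1-0110, 10-100*, 10-110*, 100-01*, 100-11*, 1000-1*, 1001-0*, 1001-1*, 10010-*, 10011-*, 101-00*, 1011-0*
[col 2] -01-00, -011-0, 10-1-0, 100--1, 1001--
Prime implicants: -00011, -00101, -01-00, -011-0, -10000, 0-0101, 0-1000, 00-011, 01-000, 0110-0, 011111, 1-0011, 1-0110, 10-1-0, 100--1, 1001--
PI chart (minterm → PIs covering it):
  3 | -00011,00-011
  5 | -00101,0-0101
  8 | -01-00,0-1000
  11 | 00-011  (sole → essential)
  14 | -011-0  (sole → essential)
  16 | -10000,01-000
  21 | 0-0101  (sole → essential)
  24 | 0-1000,01-000,0110-0
  26 | 0110-0  (sole → essential)
  31 | 011111  (sole → essential)
  33 | 100--1  (sole → essential)
  35 | -00011,1-0011,100--1
  36 | 10-1-0,1001--
  37 | -00101,100--1,1001--
  38 | 1-0110,10-1-0,1001--
  39 | 100--1,1001--
  40 | -01-00  (sole → essential)
  44 | -01-00,-011-0,10-1-0
  46 | -011-0,10-1-0
  54 | 1-0110  (sole → essential)
Essential prime implicants: -01-00, -011-0, 0-0101, 00-011, 0110-0, 011111, 1-0110, 100--1

8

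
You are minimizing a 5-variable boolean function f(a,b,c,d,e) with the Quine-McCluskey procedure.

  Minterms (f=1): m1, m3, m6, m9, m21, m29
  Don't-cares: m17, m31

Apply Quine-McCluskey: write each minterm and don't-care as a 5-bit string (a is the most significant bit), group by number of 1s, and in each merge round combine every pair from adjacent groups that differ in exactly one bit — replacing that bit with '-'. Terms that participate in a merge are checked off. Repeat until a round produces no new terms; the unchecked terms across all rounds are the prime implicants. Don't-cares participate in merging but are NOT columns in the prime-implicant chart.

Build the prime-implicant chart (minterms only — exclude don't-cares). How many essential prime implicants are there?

3

[col 0] 00001*, 00011*, 00110, 01001*, 10001*, 10101*, 11101*, 11111*
[col 1] -0001, 0-001, 000-1, 1-101, 10-01, 111-1
Prime implicants: -0001, 0-001, 000-1, 00110, 1-101, 10-01, 111-1
PI chart (minterm → PIs covering it):
  1 | -0001,0-001,000-1
  3 | 000-1  (sole → essential)
  6 | 00110  (sole → essential)
  9 | 0-001  (sole → essential)
  21 | 1-101,10-01
  29 | 1-101,111-1
Essential prime implicants: 0-001, 000-1, 00110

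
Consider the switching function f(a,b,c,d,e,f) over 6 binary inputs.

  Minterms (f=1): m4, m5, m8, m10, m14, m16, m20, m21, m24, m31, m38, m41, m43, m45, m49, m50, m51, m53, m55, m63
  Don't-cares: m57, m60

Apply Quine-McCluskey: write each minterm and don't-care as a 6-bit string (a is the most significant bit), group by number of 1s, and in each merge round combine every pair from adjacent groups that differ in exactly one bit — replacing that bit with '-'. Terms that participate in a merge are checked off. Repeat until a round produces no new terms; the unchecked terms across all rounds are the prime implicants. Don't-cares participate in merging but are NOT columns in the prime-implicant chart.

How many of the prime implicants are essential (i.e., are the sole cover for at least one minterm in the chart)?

7

size-2^0 implicants → 000100(✓)  000101(✓)  001000(✓)  001010(✓)  001110(✓)  010000(✓)  010100(✓)  010101(✓)  011000(✓)  011111(✓)  100110  101001(✓)  101011(✓)  101101(✓)  110001(✓)  110010(✓)  110011(✓)  110101(✓)  110111(✓)  111001(✓)  111100  111111(✓)
size-2^1 implicants → -10101  -11111  0-0100(✓)  0-0101(✓)  0-1000  00010-(✓)  001-10  0010-0  01-000  010-00  01010-(✓)  1-1001  101-01  1010-1  11-001  11-111  110-01(✓)  110-11(✓)  1100-1(✓)  11001-  1101-1(✓)
size-2^2 implicants → 0-010-  110--1
Unchecked terms (primes): -10101, -11111, 0-010-, 0-1000, 001-10, 0010-0, 01-000, 010-00, 1-1001, 100110, 101-01, 1010-1, 11-001, 11-111, 110--1, 11001-, 111100
Minterm coverage:
  m4 ⊆ 0-010- [E]
  m5 ⊆ 0-010- [E]
  m8 ⊆ 0-1000,0010-0
  m10 ⊆ 001-10,0010-0
  m14 ⊆ 001-10 [E]
  m16 ⊆ 01-000,010-00
  m20 ⊆ 0-010-,010-00
  m21 ⊆ -10101,0-010-
  m24 ⊆ 0-1000,01-000
  m31 ⊆ -11111 [E]
  m38 ⊆ 100110 [E]
  m41 ⊆ 1-1001,101-01,1010-1
  m43 ⊆ 1010-1 [E]
  m45 ⊆ 101-01 [E]
  m49 ⊆ 11-001,110--1
  m50 ⊆ 11001- [E]
  m51 ⊆ 110--1,11001-
  m53 ⊆ -10101,110--1
  m55 ⊆ 11-111,110--1
  m63 ⊆ -11111,11-111
E = {-11111, 0-010-, 001-10, 100110, 101-01, 1010-1, 11001-}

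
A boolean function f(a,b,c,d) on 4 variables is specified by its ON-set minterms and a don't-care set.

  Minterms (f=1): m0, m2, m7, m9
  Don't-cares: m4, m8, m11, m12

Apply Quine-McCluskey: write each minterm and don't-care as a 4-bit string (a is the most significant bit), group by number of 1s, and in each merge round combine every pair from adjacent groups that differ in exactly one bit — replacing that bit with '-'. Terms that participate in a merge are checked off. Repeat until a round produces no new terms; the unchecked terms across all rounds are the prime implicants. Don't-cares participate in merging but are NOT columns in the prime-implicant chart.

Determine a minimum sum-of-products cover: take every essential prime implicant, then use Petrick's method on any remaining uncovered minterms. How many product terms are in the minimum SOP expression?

3

Round 0: 0000✓ 0010✓ 0100✓ 0111 1000✓ 1001✓ 1011✓ 1100✓
Round 1: -000✓ -100✓ 0-00✓ 00-0 1-00✓ 10-1 100-
Round 2: --00
PIs = {--00, 00-0, 0111, 10-1, 100-}
Coverage chart:
  m0: --00,00-0
  m2: 00-0 ←essential
  m7: 0111 ←essential
  m9: 10-1,100-
Essential: 00-0, 0111
Petrick residual → 10-1
Min cover (3 terms): a'b'd' + a'bcd + ab'd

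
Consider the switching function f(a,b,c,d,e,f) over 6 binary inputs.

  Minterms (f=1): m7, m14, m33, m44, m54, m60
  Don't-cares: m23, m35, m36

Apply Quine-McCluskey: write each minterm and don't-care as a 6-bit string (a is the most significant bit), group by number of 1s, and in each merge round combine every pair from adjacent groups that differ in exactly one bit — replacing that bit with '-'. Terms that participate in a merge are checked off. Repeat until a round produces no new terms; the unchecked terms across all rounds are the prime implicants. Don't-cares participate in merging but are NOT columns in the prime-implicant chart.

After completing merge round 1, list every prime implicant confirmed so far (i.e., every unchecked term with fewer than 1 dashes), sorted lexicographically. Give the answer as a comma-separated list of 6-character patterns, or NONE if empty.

[col 0] 000111*, 001110, 010111*, 100001*, 100011*, 100100*, 101100*, 110110, 111100*
[col 1] 0-0111, 1-1100, 10-100, 1000-1
Prime implicants: 0-0111, 001110, 1-1100, 10-100, 1000-1, 110110

001110, 110110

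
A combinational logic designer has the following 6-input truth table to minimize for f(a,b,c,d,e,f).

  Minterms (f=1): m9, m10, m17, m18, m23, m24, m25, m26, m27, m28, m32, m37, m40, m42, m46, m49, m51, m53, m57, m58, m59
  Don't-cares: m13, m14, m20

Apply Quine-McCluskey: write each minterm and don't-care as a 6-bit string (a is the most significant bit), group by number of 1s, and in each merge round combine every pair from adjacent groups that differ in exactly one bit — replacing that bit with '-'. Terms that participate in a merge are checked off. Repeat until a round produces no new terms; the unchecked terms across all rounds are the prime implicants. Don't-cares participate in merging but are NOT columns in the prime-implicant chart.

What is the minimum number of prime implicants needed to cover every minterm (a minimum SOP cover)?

10

size-2^0 implicants → 001001(✓)  001010(✓)  001101(✓)  001110(✓)  010001(✓)  010010(✓)  010100(✓)  010111  011000(✓)  011001(✓)  011010(✓)  011011(✓)  011100(✓)  100000(✓)  100101(✓)  101000(✓)  101010(✓)  101110(✓)  110001(✓)  110011(✓)  110101(✓)  111001(✓)  111010(✓)  111011(✓)
size-2^1 implicants → -01010(✓)  -01110(✓)  -10001(✓)  -11001(✓)  -11010(✓)  -11011(✓)  0-1001  0-1010(✓)  001-01  001-10(✓)  01-001(✓)  01-010  01-100  011-00  0110-0(✓)  0110-1(✓)  01100-(✓)  01101-(✓)  1-0101  1-1010(✓)  10-000  101-10(✓)  1010-0  11-001(✓)  11-011(✓)  110-01  1100-1(✓)  1110-1(✓)  11101-(✓)
size-2^2 implicants → --1010  -01-10  -1-001  -110-1  -1101-  0110--  11-0-1
Unchecked terms (primes): --1010, -01-10, -1-001, -110-1, -1101-, 0-1001, 001-01, 01-010, 01-100, 010111, 011-00, 0110--, 1-0101, 10-000, 1010-0, 11-0-1, 110-01
Minterm coverage:
  m9 ⊆ 0-1001,001-01
  m10 ⊆ --1010,-01-10
  m17 ⊆ -1-001 [E]
  m18 ⊆ 01-010 [E]
  m23 ⊆ 010111 [E]
  m24 ⊆ 011-00,0110--
  m25 ⊆ -1-001,-110-1,0-1001,0110--
  m26 ⊆ --1010,-1101-,01-010,0110--
  m27 ⊆ -110-1,-1101-,0110--
  m28 ⊆ 01-100,011-00
  m32 ⊆ 10-000 [E]
  m37 ⊆ 1-0101 [E]
  m40 ⊆ 10-000,1010-0
  m42 ⊆ --1010,-01-10,1010-0
  m46 ⊆ -01-10 [E]
  m49 ⊆ -1-001,11-0-1,110-01
  m51 ⊆ 11-0-1 [E]
  m53 ⊆ 1-0101,110-01
  m57 ⊆ -1-001,-110-1,11-0-1
  m58 ⊆ --1010,-1101-
  m59 ⊆ -110-1,-1101-,11-0-1
E = {-01-10, -1-001, 01-010, 010111, 1-0101, 10-000, 11-0-1}
Petrick residual → -1101-, 0-1001, 011-00
Cover = b'cef' + bd'e'f + bcd'e + a'cd'e'f + a'bd'ef' + a'bc'def + a'bce'f' + ac'de'f + ab'd'e'f' + abd'f  |cover|=10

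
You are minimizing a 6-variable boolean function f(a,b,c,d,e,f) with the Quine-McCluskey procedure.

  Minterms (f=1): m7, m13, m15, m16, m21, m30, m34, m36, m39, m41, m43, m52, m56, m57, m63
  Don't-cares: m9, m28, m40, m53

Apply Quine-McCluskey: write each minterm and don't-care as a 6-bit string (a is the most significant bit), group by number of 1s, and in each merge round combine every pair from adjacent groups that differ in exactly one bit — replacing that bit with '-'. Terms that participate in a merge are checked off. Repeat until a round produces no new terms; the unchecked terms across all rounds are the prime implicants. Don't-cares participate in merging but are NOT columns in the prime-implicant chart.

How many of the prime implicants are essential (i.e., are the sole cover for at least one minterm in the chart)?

Round 0: 000111✓ 001001✓ 001101✓ 001111✓ 010000 010101✓ 011100✓ 011110✓ 100010 100100✓ 100111✓ 101000✓ 101001✓ 101011✓ 110100✓ 110101✓ 111000✓ 111001✓ 111111
Round 1: -00111 -01001 -10101 00-111 001-01 0011-1 0111-0 1-0100 1-1000✓ 1-1001✓ 1010-1 10100-✓ 11010- 11100-✓
Round 2: 1-100-
PIs = {-00111, -01001, -10101, 00-111, 001-01, 0011-1, 010000, 0111-0, 1-0100, 1-100-, 100010, 1010-1, 11010-, 111111}
Coverage chart:
  m7: -00111,00-111
  m13: 001-01,0011-1
  m15: 00-111,0011-1
  m16: 010000 ←essential
  m21: -10101 ←essential
  m30: 0111-0 ←essential
  m34: 100010 ←essential
  m36: 1-0100 ←essential
  m39: -00111 ←essential
  m41: -01001,1-100-,1010-1
  m43: 1010-1 ←essential
  m52: 1-0100,11010-
  m56: 1-100- ←essential
  m57: 1-100- ←essential
  m63: 111111 ←essential
Essential: -00111, -10101, 010000, 0111-0, 1-0100, 1-100-, 100010, 1010-1, 111111

9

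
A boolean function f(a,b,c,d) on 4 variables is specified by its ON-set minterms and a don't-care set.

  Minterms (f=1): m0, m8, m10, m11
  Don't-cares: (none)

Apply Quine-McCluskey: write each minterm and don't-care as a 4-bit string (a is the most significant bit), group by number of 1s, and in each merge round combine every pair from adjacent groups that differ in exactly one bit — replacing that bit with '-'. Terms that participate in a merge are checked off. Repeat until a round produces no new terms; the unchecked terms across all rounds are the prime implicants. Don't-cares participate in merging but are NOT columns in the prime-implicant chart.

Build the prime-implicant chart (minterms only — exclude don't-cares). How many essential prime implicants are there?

size-2^0 implicants → 0000(✓)  1000(✓)  1010(✓)  1011(✓)
size-2^1 implicants → -000  10-0  101-
Unchecked terms (primes): -000, 10-0, 101-
Minterm coverage:
  m0 ⊆ -000 [E]
  m8 ⊆ -000,10-0
  m10 ⊆ 10-0,101-
  m11 ⊆ 101- [E]
E = {-000, 101-}

2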